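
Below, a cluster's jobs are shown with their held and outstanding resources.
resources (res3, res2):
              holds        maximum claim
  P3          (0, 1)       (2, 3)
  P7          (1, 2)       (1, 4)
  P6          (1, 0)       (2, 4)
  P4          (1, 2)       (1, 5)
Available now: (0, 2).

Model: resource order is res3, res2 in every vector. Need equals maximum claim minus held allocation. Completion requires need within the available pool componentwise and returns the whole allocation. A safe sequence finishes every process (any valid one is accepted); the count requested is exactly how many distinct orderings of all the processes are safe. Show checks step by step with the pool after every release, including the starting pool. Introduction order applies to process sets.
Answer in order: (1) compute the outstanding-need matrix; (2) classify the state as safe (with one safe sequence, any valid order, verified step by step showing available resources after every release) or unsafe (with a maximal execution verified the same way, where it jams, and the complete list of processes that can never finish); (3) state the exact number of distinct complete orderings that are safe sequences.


(1) Need matrix, components ordered res3, res2:
  P3: (2, 2)
  P7: (0, 2)
  P6: (1, 4)
  P4: (0, 3)
(2) SAFE. One safe sequence: P7, P4, P3, P6.
Key observation: reading the order forward, P7 is the first process whose need (0, 2) meets the free pool (0, 2) exactly on a resource it requests.
Step-by-step check:
  pool = (0, 2)
  P7 needs (0, 2) <= (0, 2) -> finishes; pool += (1, 2) = (1, 4)
  P4 needs (0, 3) <= (1, 4) -> finishes; pool += (1, 2) = (2, 6)
  P3 needs (2, 2) <= (2, 6) -> finishes; pool += (0, 1) = (2, 7)
  P6 needs (1, 4) <= (2, 7) -> finishes; pool += (1, 0) = (3, 7)
(3) The exact count: 4 of the possible complete orderings are safe sequences.


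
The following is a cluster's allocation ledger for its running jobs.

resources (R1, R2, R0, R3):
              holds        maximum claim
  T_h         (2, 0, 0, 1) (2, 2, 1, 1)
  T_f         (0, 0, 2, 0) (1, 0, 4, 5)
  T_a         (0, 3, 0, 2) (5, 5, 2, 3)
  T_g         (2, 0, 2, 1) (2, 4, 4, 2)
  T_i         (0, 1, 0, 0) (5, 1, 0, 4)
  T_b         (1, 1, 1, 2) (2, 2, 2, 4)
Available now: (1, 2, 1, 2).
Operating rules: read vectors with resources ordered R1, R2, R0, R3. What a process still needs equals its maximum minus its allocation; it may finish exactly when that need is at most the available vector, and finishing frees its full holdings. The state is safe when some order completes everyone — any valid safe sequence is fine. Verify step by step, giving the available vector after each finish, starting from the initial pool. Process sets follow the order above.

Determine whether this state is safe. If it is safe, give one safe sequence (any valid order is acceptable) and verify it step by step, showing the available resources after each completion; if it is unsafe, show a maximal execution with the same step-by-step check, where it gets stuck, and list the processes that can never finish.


UNSAFE — no complete ordering exists.
Key observation: after T_b, T_h, T_f the pool peaks at (4, 3, 4, 5), and each blocked process is short somewhere: T_a on R1; T_g on R2; T_i on R1.
A maximal execution: T_b, T_h, T_f — then nothing else fits. Verifying each step:
  pool = (1, 2, 1, 2)
  T_b needs (1, 1, 1, 2) <= (1, 2, 1, 2) -> finishes; pool += (1, 1, 1, 2) = (2, 3, 2, 4)
  T_h needs (0, 2, 1, 0) <= (2, 3, 2, 4) -> finishes; pool += (2, 0, 0, 1) = (4, 3, 2, 5)
  T_f needs (1, 0, 2, 5) <= (4, 3, 2, 5) -> finishes; pool += (0, 0, 2, 0) = (4, 3, 4, 5)
  T_a still needs (5, 2, 2, 1) but only (4, 3, 4, 5) is free — short on R1
  T_g still needs (0, 4, 2, 1) but only (4, 3, 4, 5) is free — short on R2
  T_i still needs (5, 0, 0, 4) but only (4, 3, 4, 5) is free — short on R1
Never able to finish: T_a, T_g and T_i.


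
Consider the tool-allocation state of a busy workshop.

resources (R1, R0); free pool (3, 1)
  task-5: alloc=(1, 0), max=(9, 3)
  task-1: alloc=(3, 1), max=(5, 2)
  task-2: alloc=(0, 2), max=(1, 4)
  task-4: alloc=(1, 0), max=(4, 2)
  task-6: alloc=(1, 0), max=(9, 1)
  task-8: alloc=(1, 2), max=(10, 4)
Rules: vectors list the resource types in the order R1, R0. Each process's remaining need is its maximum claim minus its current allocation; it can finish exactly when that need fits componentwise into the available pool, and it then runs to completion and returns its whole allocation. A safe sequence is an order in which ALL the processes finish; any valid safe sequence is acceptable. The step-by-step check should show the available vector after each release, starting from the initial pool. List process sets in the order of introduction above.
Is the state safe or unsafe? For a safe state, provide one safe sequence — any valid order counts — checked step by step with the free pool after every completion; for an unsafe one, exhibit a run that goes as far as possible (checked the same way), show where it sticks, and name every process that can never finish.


UNSAFE.
Key observation: once task-1, task-2, task-4 finish, the pool peaks at (7, 4) — and every remaining process still needs more R1 than that.
A maximal execution: task-1, task-2, task-4 — then nothing else fits. Step-by-step check:
  pool = (3, 1)
  run task-1 (needs (2, 1), free (3, 1)); after release of (3, 1) the pool is (6, 2)
  run task-2 (needs (1, 2), free (6, 2)); after release of (0, 2) the pool is (6, 4)
  run task-4 (needs (3, 2), free (6, 4)); after release of (1, 0) the pool is (7, 4)
  task-5 still needs (8, 3) but only (7, 4) is free — short on R1
  task-6 still needs (8, 1) but only (7, 4) is free — short on R1
  task-8 still needs (9, 2) but only (7, 4) is free — short on R1
Processes that can never finish: task-5, task-6 and task-8.


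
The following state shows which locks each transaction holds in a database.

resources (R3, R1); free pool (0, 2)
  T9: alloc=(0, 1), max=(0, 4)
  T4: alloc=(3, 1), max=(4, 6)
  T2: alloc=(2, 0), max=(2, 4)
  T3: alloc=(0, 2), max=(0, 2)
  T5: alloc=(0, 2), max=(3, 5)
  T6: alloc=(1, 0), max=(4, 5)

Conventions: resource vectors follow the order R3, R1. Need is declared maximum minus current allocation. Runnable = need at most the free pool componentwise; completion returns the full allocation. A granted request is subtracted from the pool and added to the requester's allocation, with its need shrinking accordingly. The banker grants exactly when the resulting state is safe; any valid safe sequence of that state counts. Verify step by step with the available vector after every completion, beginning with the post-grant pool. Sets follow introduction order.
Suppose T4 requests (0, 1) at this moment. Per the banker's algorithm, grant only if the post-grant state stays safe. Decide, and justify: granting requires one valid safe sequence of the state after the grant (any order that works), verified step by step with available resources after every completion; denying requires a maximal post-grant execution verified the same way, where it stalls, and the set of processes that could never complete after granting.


GRANT: granting preserves safety; a valid post-grant sequence is T3, T9, T2, T4, T6, T5.
Key observation: with (0, 1) left after the transfer, T3 can run at once — the state stays safe.
Check on the post-grant state, step by step:
  pool = (0, 1)
  run T3 (needs (0, 0), free (0, 1)); after release of (0, 2) the pool is (0, 3)
  run T9 (needs (0, 3), free (0, 3)); after release of (0, 1) the pool is (0, 4)
  run T2 (needs (0, 4), free (0, 4)); after release of (2, 0) the pool is (2, 4)
  run T4 (needs (1, 4), free (2, 4)); after release of (3, 2) the pool is (5, 6)
  run T6 (needs (3, 5), free (5, 6)); after release of (1, 0) the pool is (6, 6)
  run T5 (needs (3, 3), free (6, 6)); after release of (0, 2) the pool is (6, 8)


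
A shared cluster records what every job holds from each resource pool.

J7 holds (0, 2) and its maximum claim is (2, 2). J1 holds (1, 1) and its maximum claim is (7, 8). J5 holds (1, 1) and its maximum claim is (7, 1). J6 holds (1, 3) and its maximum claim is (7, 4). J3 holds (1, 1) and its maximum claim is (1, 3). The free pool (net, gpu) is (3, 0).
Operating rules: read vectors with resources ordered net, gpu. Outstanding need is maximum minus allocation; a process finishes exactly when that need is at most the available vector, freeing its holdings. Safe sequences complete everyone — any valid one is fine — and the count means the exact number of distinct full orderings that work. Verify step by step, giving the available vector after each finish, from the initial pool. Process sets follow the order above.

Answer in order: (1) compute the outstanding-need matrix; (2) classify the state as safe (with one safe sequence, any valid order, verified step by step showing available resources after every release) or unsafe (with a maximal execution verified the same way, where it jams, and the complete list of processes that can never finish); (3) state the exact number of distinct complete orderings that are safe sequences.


(1) Need matrix, components ordered net, gpu:
  J7: (2, 0)
  J1: (6, 7)
  J5: (6, 0)
  J6: (6, 1)
  J3: (0, 2)
(2) UNSAFE — no complete ordering exists.
Key observation: once J7, J3 finish, the pool peaks at (4, 3) — and every remaining process still needs more net than that.
The run J7, J3 cannot be extended any further. Check, step by step:
  pool = (3, 0)
  J7: need (2, 0) fits (3, 0); releases (0, 2), pool now (3, 2)
  J3: need (0, 2) fits (3, 2); releases (1, 1), pool now (4, 3)
  blocked: J1 wants (6, 7), pool (4, 3) — not enough net and gpu
  blocked: J5 wants (6, 0), pool (4, 3) — not enough net
  blocked: J6 wants (6, 1), pool (4, 3) — not enough net
Processes that can never finish: J1, J5 and J6.
(3) Precisely 0 of the possible complete orderings are safe sequences.


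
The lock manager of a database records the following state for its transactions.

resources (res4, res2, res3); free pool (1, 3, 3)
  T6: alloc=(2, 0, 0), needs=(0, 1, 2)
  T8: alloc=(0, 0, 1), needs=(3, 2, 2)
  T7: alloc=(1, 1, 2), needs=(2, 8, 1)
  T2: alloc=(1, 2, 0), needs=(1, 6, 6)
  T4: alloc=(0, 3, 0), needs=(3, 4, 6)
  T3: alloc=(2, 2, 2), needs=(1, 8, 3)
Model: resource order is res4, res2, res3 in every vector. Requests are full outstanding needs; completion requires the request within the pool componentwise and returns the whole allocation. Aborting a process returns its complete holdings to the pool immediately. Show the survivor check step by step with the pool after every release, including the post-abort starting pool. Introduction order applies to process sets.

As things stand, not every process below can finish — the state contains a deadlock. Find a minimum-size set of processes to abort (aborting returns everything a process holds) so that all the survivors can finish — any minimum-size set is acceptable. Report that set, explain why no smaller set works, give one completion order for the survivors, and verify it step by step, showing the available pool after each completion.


The answer: abort T3.
Key observation: before aborting T3, T4 was permanently blocked — no order could ever run it; afterwards it completes at step 2.
No smaller set exists: with zero aborts the deadlock remains.
The survivors complete as T8, T4, T7, T6, T2. Walking it through (starting from the post-abort pool):
  pool = (3, 5, 5)
  T8: need (3, 2, 2) fits (3, 5, 5); releases (0, 0, 1), pool now (3, 5, 6)
  T4: need (3, 4, 6) fits (3, 5, 6); releases (0, 3, 0), pool now (3, 8, 6)
  T7: need (2, 8, 1) fits (3, 8, 6); releases (1, 1, 2), pool now (4, 9, 8)
  T6: need (0, 1, 2) fits (4, 9, 8); releases (2, 0, 0), pool now (6, 9, 8)
  T2: need (1, 6, 6) fits (6, 9, 8); releases (1, 2, 0), pool now (7, 11, 8)


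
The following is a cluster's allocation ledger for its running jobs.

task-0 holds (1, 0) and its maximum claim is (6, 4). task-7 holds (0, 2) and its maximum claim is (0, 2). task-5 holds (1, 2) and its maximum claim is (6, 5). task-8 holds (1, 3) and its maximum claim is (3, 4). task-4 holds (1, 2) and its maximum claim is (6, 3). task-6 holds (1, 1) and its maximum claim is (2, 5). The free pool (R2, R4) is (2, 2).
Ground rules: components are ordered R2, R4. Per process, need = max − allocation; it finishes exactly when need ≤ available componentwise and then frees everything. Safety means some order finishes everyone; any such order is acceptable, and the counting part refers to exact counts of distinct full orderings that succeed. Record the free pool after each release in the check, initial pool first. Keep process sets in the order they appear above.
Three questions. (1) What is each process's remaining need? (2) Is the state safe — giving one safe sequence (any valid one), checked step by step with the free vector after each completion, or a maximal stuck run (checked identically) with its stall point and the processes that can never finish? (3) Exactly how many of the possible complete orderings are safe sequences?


(1) Outstanding need per process (order R2, R4):
  task-0: (5, 4)
  task-7: (0, 0)
  task-5: (5, 3)
  task-8: (2, 1)
  task-4: (5, 1)
  task-6: (1, 4)
(2) UNSAFE.
Key observation: task-7, task-6, task-8 can finish, but then (4, 8) is all there is, and the blocked group's R2 demands exceed it.
The run task-7, task-6, task-8 cannot be extended any further. Verifying each step:
  pool = (2, 2)
  task-7: need (0, 0) fits (2, 2); releases (0, 2), pool now (2, 4)
  task-6: need (1, 4) fits (2, 4); releases (1, 1), pool now (3, 5)
  task-8: need (2, 1) fits (3, 5); releases (1, 3), pool now (4, 8)
  blocked: task-0 wants (5, 4), pool (4, 8) — not enough R2
  blocked: task-5 wants (5, 3), pool (4, 8) — not enough R2
  blocked: task-4 wants (5, 1), pool (4, 8) — not enough R2
Processes that can never finish: task-0, task-5 and task-4.
(3) Precisely 0 of the possible complete orderings are safe sequences.


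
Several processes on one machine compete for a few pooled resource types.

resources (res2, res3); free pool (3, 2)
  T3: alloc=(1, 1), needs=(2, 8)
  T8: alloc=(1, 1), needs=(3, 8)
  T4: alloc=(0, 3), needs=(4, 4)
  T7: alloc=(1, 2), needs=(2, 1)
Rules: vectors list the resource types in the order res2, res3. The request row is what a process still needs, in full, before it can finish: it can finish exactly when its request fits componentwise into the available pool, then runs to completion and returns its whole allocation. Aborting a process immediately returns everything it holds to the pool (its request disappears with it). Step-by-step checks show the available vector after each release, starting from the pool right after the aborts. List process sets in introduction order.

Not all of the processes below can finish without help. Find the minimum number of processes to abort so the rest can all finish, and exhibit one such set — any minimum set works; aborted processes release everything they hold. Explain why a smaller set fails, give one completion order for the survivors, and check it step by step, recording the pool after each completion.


Minimum abort set: T3.
Key observation: the deadlocked T8 becomes finishable only because T3 released (1, 1); it completes at step 3 below.
Why nothing smaller works: aborting no one leaves the state deadlocked as given.
One survivor order: T7, T4, T8. Check, step by step (post-abort pool first):
  pool = (4, 3)
  T7 needs (2, 1) <= (4, 3) -> finishes; pool += (1, 2) = (5, 5)
  T4 needs (4, 4) <= (5, 5) -> finishes; pool += (0, 3) = (5, 8)
  T8 needs (3, 8) <= (5, 8) -> finishes; pool += (1, 1) = (6, 9)


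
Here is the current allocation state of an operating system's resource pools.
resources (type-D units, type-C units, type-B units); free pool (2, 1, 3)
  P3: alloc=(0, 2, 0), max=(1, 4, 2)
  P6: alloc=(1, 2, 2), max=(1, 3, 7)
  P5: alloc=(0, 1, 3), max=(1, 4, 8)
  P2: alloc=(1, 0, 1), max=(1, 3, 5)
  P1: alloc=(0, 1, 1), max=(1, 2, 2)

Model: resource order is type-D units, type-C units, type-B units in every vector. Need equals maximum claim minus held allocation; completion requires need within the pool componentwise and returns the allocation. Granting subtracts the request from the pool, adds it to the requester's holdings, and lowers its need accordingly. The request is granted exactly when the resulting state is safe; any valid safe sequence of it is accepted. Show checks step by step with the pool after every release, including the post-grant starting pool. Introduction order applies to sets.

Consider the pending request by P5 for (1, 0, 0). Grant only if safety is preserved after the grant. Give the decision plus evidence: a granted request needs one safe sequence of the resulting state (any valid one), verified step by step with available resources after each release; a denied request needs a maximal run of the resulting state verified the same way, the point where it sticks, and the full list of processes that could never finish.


GRANT. The post-grant state is safe; one safe sequence: P1, P3, P2, P5, P6.
Key observation: the transfer keeps a workable pool ((1, 1, 3)); P1 starts the safe sequence.
Check on the post-grant state, step by step:
  pool = (1, 1, 3)
  P1: need (1, 1, 1) fits (1, 1, 3); releases (0, 1, 1), pool now (1, 2, 4)
  P3: need (1, 2, 2) fits (1, 2, 4); releases (0, 2, 0), pool now (1, 4, 4)
  P2: need (0, 3, 4) fits (1, 4, 4); releases (1, 0, 1), pool now (2, 4, 5)
  P5: need (0, 3, 5) fits (2, 4, 5); releases (1, 1, 3), pool now (3, 5, 8)
  P6: need (0, 1, 5) fits (3, 5, 8); releases (1, 2, 2), pool now (4, 7, 10)


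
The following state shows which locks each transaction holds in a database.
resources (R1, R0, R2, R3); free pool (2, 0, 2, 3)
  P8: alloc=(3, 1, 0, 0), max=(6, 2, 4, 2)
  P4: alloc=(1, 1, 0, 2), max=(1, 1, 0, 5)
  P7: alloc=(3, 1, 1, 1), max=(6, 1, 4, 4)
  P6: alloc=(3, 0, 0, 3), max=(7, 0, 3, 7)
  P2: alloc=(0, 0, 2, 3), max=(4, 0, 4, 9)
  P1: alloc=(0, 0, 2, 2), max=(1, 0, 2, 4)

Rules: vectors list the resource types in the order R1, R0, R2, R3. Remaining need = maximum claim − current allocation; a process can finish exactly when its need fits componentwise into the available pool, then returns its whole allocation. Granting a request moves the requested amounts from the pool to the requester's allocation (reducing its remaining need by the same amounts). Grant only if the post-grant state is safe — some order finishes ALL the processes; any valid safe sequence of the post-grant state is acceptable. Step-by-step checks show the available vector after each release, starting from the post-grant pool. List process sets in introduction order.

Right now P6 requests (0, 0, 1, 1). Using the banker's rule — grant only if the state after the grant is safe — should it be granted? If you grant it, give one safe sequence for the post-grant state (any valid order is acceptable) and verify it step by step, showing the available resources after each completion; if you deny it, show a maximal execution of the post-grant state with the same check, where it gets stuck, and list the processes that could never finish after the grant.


GRANT. The post-grant state is safe; one safe sequence: P1, P4, P7, P6, P8, P2.
Key observation: the transfer keeps a workable pool ((2, 0, 1, 2)); P1 starts the safe sequence.
Step-by-step check of the post-grant state:
  pool = (2, 0, 1, 2)
  run P1 (needs (1, 0, 0, 2), free (2, 0, 1, 2)); after release of (0, 0, 2, 2) the pool is (2, 0, 3, 4)
  run P4 (needs (0, 0, 0, 3), free (2, 0, 3, 4)); after release of (1, 1, 0, 2) the pool is (3, 1, 3, 6)
  run P7 (needs (3, 0, 3, 3), free (3, 1, 3, 6)); after release of (3, 1, 1, 1) the pool is (6, 2, 4, 7)
  run P6 (needs (4, 0, 2, 3), free (6, 2, 4, 7)); after release of (3, 0, 1, 4) the pool is (9, 2, 5, 11)
  run P8 (needs (3, 1, 4, 2), free (9, 2, 5, 11)); after release of (3, 1, 0, 0) the pool is (12, 3, 5, 11)
  run P2 (needs (4, 0, 2, 6), free (12, 3, 5, 11)); after release of (0, 0, 2, 3) the pool is (12, 3, 7, 14)


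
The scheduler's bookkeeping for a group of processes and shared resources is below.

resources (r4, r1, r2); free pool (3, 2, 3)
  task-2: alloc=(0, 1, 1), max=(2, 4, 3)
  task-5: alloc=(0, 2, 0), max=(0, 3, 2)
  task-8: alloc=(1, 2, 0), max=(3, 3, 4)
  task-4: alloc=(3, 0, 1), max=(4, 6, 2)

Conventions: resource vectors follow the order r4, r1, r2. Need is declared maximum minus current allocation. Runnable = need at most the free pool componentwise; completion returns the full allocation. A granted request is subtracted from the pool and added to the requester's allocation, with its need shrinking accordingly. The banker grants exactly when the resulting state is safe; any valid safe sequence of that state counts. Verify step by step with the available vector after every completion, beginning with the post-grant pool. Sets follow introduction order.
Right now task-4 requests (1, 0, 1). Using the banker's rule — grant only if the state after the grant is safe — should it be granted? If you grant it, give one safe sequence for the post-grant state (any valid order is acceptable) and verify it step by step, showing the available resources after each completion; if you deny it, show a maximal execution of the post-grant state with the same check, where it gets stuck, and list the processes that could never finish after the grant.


DENY — the pretend-granted state is unsafe.
Key observation: after task-5, task-2 the pool peaks at (2, 5, 3), and each blocked process is short somewhere: task-8 on r2; task-4 on r1.
On the post-grant state, task-5, task-2 is a maximal run — nothing extends it. Step-by-step check:
  pool = (2, 2, 2)
  task-5: need (0, 1, 2) fits (2, 2, 2); releases (0, 2, 0), pool now (2, 4, 2)
  task-2: need (2, 3, 2) fits (2, 4, 2); releases (0, 1, 1), pool now (2, 5, 3)
  task-8 cannot run: need (2, 1, 4) vs free (2, 5, 3) (insufficient r2)
  task-4 cannot run: need (0, 6, 0) vs free (2, 5, 3) (insufficient r1)
Had the request been granted, task-8 and task-4 could never finish.


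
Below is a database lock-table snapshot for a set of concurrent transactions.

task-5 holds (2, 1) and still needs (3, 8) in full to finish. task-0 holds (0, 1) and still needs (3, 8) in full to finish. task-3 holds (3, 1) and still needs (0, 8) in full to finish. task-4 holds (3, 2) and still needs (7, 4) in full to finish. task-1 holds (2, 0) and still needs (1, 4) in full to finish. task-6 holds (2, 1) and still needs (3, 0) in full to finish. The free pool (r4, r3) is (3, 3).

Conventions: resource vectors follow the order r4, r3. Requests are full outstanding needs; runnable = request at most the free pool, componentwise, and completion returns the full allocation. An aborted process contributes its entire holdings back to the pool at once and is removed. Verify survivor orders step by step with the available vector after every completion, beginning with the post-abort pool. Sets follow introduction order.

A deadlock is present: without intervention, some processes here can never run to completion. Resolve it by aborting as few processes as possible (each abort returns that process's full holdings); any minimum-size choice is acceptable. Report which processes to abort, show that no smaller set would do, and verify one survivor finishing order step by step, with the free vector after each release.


Minimum abort set: task-0 and task-3.
Key observation: before aborting task-0 and task-3, task-5 was permanently blocked — no order could ever run it; afterwards it completes at step 4.
Minimality, checking each single-abort alternative: task-5 alone leaves task-0 blocked (short on r3); task-0 alone leaves task-5 blocked (short on r3); task-3 alone leaves task-5 blocked (short on r3); task-4 alone leaves task-5 blocked (short on r3); task-1 alone leaves task-5 blocked (short on r3); task-6 alone leaves task-5 blocked (short on r3).
The survivors complete as task-6, task-1, task-4, task-5. Step-by-step check (starting from the post-abort pool):
  pool = (6, 5)
  task-6: need (3, 0) fits (6, 5); releases (2, 1), pool now (8, 6)
  task-1: need (1, 4) fits (8, 6); releases (2, 0), pool now (10, 6)
  task-4: need (7, 4) fits (10, 6); releases (3, 2), pool now (13, 8)
  task-5: need (3, 8) fits (13, 8); releases (2, 1), pool now (15, 9)


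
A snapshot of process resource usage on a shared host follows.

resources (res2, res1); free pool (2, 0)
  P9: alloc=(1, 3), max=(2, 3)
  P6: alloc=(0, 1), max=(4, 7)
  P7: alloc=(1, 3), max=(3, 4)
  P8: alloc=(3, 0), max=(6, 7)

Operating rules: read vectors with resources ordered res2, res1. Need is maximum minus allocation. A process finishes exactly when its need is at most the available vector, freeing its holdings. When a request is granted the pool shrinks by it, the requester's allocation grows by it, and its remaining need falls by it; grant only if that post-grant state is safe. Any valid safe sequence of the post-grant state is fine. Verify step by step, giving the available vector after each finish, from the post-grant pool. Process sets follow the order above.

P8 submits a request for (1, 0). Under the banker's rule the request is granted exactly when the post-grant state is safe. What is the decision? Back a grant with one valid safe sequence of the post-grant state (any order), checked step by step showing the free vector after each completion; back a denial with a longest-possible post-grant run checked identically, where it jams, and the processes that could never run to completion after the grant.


DENY: after the grant no complete ordering would exist.
Key observation: after P9, P7 the pool peaks at (3, 6), and each blocked process is short somewhere: P6 on res2; P8 on res1.
On the post-grant state, P9, P7 is a maximal run — nothing extends it. Walking it through:
  pool = (1, 0)
  P9: need (1, 0) fits (1, 0); releases (1, 3), pool now (2, 3)
  P7: need (2, 1) fits (2, 3); releases (1, 3), pool now (3, 6)
  P6 still needs (4, 6) but only (3, 6) is free — short on res2
  P8 still needs (2, 7) but only (3, 6) is free — short on res1
Had the request been granted, P6 and P8 could never finish.


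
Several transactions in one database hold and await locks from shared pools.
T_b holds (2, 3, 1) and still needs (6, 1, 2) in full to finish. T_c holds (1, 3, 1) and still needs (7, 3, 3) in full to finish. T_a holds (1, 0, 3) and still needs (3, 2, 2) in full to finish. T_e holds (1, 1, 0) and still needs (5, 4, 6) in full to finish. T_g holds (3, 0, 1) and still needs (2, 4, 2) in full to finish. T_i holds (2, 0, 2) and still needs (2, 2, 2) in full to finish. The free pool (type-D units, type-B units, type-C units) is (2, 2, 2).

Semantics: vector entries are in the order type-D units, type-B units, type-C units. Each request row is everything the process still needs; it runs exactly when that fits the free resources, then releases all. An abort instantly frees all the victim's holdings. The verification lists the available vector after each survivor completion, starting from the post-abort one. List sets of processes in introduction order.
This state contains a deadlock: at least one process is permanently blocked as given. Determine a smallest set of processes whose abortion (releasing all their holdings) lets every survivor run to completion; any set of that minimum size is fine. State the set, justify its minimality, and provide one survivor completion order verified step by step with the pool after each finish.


Minimum abort set: T_c.
Key observation: before aborting T_c, T_g was permanently blocked — no order could ever run it; afterwards it completes at step 1.
No smaller set exists: with zero aborts the deadlock remains.
Survivors finish in the order: T_g, T_b, T_a, T_i, T_e. Verifying each step (pool after the aborts first):
  pool = (3, 5, 3)
  T_g needs (2, 4, 2) <= (3, 5, 3) -> finishes; pool += (3, 0, 1) = (6, 5, 4)
  T_b needs (6, 1, 2) <= (6, 5, 4) -> finishes; pool += (2, 3, 1) = (8, 8, 5)
  T_a needs (3, 2, 2) <= (8, 8, 5) -> finishes; pool += (1, 0, 3) = (9, 8, 8)
  T_i needs (2, 2, 2) <= (9, 8, 8) -> finishes; pool += (2, 0, 2) = (11, 8, 10)
  T_e needs (5, 4, 6) <= (11, 8, 10) -> finishes; pool += (1, 1, 0) = (12, 9, 10)


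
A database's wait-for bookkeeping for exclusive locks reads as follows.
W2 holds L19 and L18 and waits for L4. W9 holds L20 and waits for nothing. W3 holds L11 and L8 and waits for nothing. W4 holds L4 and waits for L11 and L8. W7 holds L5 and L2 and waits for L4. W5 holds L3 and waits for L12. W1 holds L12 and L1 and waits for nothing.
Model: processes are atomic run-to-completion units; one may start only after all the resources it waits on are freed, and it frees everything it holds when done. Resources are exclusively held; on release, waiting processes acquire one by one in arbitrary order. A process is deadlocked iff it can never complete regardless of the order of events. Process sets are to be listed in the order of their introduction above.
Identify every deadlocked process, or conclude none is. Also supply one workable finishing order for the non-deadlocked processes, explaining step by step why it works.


Nothing here is deadlocked.
Key observation: all waits point, directly or indirectly, at processes that can finish, so nothing is permanently blocked.
One completion order for the rest: W1, W9, W5, W3, W4, W2, W7.
Check, step by step:
  run W1 (it waits on nothing); releases L12 and L1
  run W9 (it waits on nothing); releases L20
  W5 waits on L12 — all released -> runs and releases L3
  run W3 (it waits on nothing); releases L11 and L8
  W4 waits on L11 and L8 — all released -> runs and releases L4
  W2 waits on L4 — all released -> runs and releases L19 and L18
  W7 waits on L4 — all released -> runs and releases L5 and L2


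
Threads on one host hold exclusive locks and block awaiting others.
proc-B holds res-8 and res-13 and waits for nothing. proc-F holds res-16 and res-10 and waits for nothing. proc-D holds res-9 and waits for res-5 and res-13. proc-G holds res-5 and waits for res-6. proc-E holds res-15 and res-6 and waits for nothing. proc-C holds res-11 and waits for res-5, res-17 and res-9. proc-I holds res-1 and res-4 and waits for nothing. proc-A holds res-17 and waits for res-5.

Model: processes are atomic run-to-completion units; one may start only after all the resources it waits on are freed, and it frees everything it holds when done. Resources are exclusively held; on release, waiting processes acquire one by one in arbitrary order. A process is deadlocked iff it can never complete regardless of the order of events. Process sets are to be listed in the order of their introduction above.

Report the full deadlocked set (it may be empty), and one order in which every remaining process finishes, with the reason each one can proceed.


The deadlocked set is empty.
Key observation: all waits point, directly or indirectly, at processes that can finish, so nothing is permanently blocked.
A valid finishing order for the others: proc-F, proc-E, proc-G, proc-B, proc-D, proc-A, proc-I, proc-C.
Step-by-step check:
  proc-F waits on nothing -> runs at once and releases res-16 and res-10
  proc-E waits on nothing -> runs at once and releases res-15 and res-6
  run proc-G (all its waits — res-6 — are resolved); releases res-5
  proc-B waits on nothing -> runs at once and releases res-8 and res-13
  run proc-D (all its waits — res-5 and res-13 — are resolved); releases res-9
  run proc-A (all its waits — res-5 — are resolved); releases res-17
  proc-I waits on nothing -> runs at once and releases res-1 and res-4
  run proc-C (all its waits — res-5, res-17 and res-9 — are resolved); releases res-11


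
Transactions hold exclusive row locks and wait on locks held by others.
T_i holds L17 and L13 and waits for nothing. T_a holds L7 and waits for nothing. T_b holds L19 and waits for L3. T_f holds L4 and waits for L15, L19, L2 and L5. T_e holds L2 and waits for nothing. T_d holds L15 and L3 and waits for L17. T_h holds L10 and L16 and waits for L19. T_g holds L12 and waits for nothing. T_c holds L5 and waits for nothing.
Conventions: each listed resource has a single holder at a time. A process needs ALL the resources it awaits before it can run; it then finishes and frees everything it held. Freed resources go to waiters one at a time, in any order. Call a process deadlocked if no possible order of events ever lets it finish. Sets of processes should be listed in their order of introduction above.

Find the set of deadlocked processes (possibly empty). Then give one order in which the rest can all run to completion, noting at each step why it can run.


No process is deadlocked.
Key observation: no waiting chain loops back on itself — every chain ends at a process that waits on nothing, so everyone eventually runs.
The rest can finish in the order T_i, T_d, T_c, T_b, T_e, T_g, T_h, T_f, T_a.
Walking it through:
  T_i waits on nothing -> runs at once and releases L17 and L13
  T_d: everything it awaited (L17) is free; runs, freeing L15 and L3
  T_c waits on nothing -> runs at once and releases L5
  T_b: everything it awaited (L3) is free; runs, freeing L19
  T_e waits on nothing -> runs at once and releases L2
  T_g waits on nothing -> runs at once and releases L12
  T_h: everything it awaited (L19) is free; runs, freeing L10 and L16
  T_f: everything it awaited (L15, L19, L2 and L5) is free; runs, freeing L4
  T_a waits on nothing -> runs at once and releases L7


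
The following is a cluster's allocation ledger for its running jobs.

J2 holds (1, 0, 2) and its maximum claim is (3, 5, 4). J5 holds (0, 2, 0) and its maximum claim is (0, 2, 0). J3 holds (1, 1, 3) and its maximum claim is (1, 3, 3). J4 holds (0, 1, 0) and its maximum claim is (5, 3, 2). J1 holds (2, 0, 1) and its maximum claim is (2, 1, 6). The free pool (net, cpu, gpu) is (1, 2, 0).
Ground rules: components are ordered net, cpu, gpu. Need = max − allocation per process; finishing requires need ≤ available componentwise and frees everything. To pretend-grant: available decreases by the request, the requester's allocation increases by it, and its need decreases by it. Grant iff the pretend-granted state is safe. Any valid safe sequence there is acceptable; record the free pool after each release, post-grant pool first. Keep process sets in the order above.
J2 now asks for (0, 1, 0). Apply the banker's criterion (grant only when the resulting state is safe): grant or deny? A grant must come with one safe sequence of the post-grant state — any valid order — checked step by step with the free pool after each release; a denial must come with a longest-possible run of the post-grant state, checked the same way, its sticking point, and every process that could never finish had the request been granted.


GRANT — the state after the grant stays safe, e.g. via J5, J3, J2, J1, J4.
Key observation: after the grant the pool drops to (1, 1, 0), which still lets J5 finish first and unwind the rest.
Verifying the post-grant state step by step:
  pool = (1, 1, 0)
  run J5 (needs (0, 0, 0), free (1, 1, 0)); after release of (0, 2, 0) the pool is (1, 3, 0)
  run J3 (needs (0, 2, 0), free (1, 3, 0)); after release of (1, 1, 3) the pool is (2, 4, 3)
  run J2 (needs (2, 4, 2), free (2, 4, 3)); after release of (1, 1, 2) the pool is (3, 5, 5)
  run J1 (needs (0, 1, 5), free (3, 5, 5)); after release of (2, 0, 1) the pool is (5, 5, 6)
  run J4 (needs (5, 2, 2), free (5, 5, 6)); after release of (0, 1, 0) the pool is (5, 6, 6)


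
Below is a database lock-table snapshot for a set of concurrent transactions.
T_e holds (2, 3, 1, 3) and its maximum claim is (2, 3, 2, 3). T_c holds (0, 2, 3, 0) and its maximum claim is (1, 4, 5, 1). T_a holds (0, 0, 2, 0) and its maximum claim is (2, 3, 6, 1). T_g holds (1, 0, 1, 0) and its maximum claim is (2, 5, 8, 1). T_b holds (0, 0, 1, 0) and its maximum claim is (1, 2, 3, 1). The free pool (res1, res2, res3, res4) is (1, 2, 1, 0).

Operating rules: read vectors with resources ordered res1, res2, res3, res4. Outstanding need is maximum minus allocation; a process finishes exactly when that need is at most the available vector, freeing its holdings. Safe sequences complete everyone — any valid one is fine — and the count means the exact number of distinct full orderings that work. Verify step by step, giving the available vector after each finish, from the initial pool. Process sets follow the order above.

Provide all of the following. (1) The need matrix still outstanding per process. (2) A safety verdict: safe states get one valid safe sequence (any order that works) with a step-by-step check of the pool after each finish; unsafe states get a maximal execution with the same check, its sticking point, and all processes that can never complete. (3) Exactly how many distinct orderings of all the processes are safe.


(1) Remaining need (order res1, res2, res3, res4):
  T_e: (0, 0, 1, 0)
  T_c: (1, 2, 2, 1)
  T_a: (2, 3, 4, 1)
  T_g: (1, 5, 7, 1)
  T_b: (1, 2, 2, 1)
(2) The state is SAFE; one workable sequence: T_e, T_c, T_a, T_g, T_b.
Key observation: reading the order forward, T_e is the first process whose need (0, 0, 1, 0) meets the free pool (1, 2, 1, 0) exactly on a resource it requests.
Verifying each step:
  pool = (1, 2, 1, 0)
  run T_e (needs (0, 0, 1, 0), free (1, 2, 1, 0)); after release of (2, 3, 1, 3) the pool is (3, 5, 2, 3)
  run T_c (needs (1, 2, 2, 1), free (3, 5, 2, 3)); after release of (0, 2, 3, 0) the pool is (3, 7, 5, 3)
  run T_a (needs (2, 3, 4, 1), free (3, 7, 5, 3)); after release of (0, 0, 2, 0) the pool is (3, 7, 7, 3)
  run T_g (needs (1, 5, 7, 1), free (3, 7, 7, 3)); after release of (1, 0, 1, 0) the pool is (4, 7, 8, 3)
  run T_b (needs (1, 2, 2, 1), free (4, 7, 8, 3)); after release of (0, 0, 1, 0) the pool is (4, 7, 9, 3)
(3) Precisely 4 of the possible complete orderings are safe sequences.


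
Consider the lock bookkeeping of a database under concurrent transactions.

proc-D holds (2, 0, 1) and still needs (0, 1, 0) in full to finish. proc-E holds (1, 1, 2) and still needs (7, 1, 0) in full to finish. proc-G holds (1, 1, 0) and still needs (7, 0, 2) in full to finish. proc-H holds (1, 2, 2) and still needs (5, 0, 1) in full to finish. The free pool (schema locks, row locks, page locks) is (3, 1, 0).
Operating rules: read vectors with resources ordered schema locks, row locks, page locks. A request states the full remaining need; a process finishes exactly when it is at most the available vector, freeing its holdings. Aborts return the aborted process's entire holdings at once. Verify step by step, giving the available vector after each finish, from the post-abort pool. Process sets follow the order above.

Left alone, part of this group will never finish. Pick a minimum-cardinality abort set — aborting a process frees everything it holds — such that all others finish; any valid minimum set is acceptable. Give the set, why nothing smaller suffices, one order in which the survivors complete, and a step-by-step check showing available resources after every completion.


Abort proc-G.
Key observation: no ordering could ever have run proc-E before the abort of proc-G; with (1, 1, 0) back in the pool it fits at step 3.
Minimality: the empty abort set fails — the state is deadlocked as it stands.
The survivors complete as proc-D, proc-H, proc-E. Step-by-step check (starting from the post-abort pool):
  pool = (4, 2, 0)
  run proc-D (needs (0, 1, 0), free (4, 2, 0)); after release of (2, 0, 1) the pool is (6, 2, 1)
  run proc-H (needs (5, 0, 1), free (6, 2, 1)); after release of (1, 2, 2) the pool is (7, 4, 3)
  run proc-E (needs (7, 1, 0), free (7, 4, 3)); after release of (1, 1, 2) the pool is (8, 5, 5)


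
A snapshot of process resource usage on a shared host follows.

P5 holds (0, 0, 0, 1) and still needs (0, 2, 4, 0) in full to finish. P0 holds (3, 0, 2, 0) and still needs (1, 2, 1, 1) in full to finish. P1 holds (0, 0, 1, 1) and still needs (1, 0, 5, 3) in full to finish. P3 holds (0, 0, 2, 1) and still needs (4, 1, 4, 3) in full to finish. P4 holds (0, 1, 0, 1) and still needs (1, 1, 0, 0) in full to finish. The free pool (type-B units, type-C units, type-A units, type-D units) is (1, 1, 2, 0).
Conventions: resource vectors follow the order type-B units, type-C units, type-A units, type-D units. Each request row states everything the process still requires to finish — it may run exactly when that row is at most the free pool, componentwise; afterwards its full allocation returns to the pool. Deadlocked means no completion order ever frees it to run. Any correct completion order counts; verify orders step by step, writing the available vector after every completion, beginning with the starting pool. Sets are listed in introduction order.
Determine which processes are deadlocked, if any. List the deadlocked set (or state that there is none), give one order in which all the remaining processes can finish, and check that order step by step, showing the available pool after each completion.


Deadlocked set: P1 and P3.
Key observation: after P4, P0, P5 complete, (4, 2, 4, 2) is the best the pool ever gets, yet each leftover process wants more type-D units.
The rest can finish in the order P4, P0, P5. Verifying each step:
  pool = (1, 1, 2, 0)
  run P4 (needs (1, 1, 0, 0), free (1, 1, 2, 0)); after release of (0, 1, 0, 1) the pool is (1, 2, 2, 1)
  run P0 (needs (1, 2, 1, 1), free (1, 2, 2, 1)); after release of (3, 0, 2, 0) the pool is (4, 2, 4, 1)
  run P5 (needs (0, 2, 4, 0), free (4, 2, 4, 1)); after release of (0, 0, 0, 1) the pool is (4, 2, 4, 2)
The blocked processes can never fit:
  P1 still needs (1, 0, 5, 3) but only (4, 2, 4, 2) is free — short on type-A units and type-D units
  P3 still needs (4, 1, 4, 3) but only (4, 2, 4, 2) is free — short on type-D units
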